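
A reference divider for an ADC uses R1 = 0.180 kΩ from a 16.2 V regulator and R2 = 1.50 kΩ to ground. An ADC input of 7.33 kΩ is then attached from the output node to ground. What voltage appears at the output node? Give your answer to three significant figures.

The load sits in parallel with R2: R2‖R_L = (1500 × 7330) / (1500 + 7330) = 1245 Ω.
V_out = 16.2 × 1245 / (180 + 1245) = 16.2 × 1245/1425 = 14.2 V.

V_out ≈ 14.2 V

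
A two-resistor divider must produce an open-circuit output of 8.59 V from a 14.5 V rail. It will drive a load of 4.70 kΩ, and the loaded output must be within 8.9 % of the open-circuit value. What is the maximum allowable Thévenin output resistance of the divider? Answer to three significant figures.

R_th ≤ 459 Ω

Loading drop = R_th/(R_th + R_L) ≤ 0.0890, so R_th ≤ R_L · ε/(1−ε) = 4.70 kΩ × 0.0890/0.9110 = 459 Ω.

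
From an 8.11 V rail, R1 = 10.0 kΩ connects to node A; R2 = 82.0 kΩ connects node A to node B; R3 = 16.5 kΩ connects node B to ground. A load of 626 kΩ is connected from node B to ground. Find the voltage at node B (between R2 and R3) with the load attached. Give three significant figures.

At node B, R3 is in parallel with the load: R3‖R_L = 16.08 kΩ.
Below node A the resistance is R2 + (R3‖R_L) = 98.08 kΩ, so V_A = 8.11 × 98.08/108.1 = 7.360 V.
Then V_B = V_A × (R3‖R_L)/(R2 + R3‖R_L) = 7.360 × 16.08/98.08 = 1.21 V.

V ≈ 1.21 V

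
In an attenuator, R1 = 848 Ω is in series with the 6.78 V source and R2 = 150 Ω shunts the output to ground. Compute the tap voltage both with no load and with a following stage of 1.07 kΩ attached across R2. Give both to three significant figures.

Open-circuit: V = 6.78 × 150/(848 + 150) = 1.02 V.
With the load, R2 becomes R2‖R_L = 131.6 Ω, so V = 6.78 × 131.6/979.6 = 0.911 V.

Unloaded: 1.02 V; loaded: 0.911 V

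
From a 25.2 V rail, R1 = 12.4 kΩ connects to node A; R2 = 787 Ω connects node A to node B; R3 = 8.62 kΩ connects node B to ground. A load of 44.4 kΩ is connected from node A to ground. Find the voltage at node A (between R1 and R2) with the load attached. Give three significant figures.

V ≈ 9.70 V

Below node A the series string R2+R3 = 9407 Ω sits in parallel with the 44400 Ω load: 7762 Ω.
V_A = 25.2 × 7762/(12400 + 7762) = 9.70 V.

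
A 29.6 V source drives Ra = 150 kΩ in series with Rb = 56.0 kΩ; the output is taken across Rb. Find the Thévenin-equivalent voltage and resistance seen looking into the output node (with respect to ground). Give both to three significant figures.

V_th = 8.05 V, R_th = 40.8 kΩ

V_th is the open-circuit tap voltage: 29.6 × 56.0/(150 + 56.0) = 8.05 V.
With the supply zeroed, Ra and Rb appear in parallel from the tap: R_th = Ra‖Rb = (150 × 56.0)/206.0 = 40.8 kΩ.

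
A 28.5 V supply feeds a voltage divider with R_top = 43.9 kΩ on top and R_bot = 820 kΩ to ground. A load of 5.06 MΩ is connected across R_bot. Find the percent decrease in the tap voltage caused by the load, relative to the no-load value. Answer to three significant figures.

0.817 %

The divider's output (Thévenin) resistance is R_top‖R_bot = 41.67 kΩ.
Fractional drop under load = R_th/(R_th + R_L) = 41.67 / (41.67 + 5060) = 0.008168.
So the output falls by 0.817 %.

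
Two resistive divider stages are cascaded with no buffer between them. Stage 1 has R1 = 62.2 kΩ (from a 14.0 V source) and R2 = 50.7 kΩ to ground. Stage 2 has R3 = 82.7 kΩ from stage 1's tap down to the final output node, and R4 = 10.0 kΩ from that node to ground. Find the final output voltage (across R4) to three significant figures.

Stage 2 presents R3+R4 = 92.70 kΩ as a load on stage 1's tap.
Stage 1's lower leg becomes R2‖(R3+R4) = 32.77 kΩ, so V_mid = 14.0 × 32.77/94.97 = 4.831 V.
Stage 2 is itself unloaded: V_out = V_mid × R4/(R3+R4) = 4.831 × 10.0/92.70 = 0.521 V.

V_out ≈ 0.521 V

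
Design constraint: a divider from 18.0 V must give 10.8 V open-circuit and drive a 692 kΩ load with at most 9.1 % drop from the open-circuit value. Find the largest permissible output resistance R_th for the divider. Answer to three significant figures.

Loading drop = R_th/(R_th + R_L) ≤ 0.0910, so R_th ≤ R_L · ε/(1−ε) = 692 kΩ × 0.0910/0.9090 = 69.3 kΩ.
(Any R1, R2 with R2/(R1+R2) = 0.600 and R1‖R2 ≤ 69.3 kΩ will meet the spec.)

R_th ≤ 69.3 kΩ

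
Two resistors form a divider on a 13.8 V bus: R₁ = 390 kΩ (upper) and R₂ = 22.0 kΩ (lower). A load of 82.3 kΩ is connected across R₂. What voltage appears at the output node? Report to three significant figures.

V_out ≈ 0.588 V

The load sits in parallel with R₂: R₂‖R_L = (22.0 × 82.3) / (22.0 + 82.3) = 17.36 kΩ.
V_out = 13.8 × 17.36 / (390 + 17.36) = 13.8 × 17.36/407.4 = 0.588 V.
(Unloaded it would have been 0.737 V.)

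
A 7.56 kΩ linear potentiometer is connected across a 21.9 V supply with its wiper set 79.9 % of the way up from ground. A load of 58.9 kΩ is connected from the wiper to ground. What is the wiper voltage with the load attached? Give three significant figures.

The wiper splits the pot into (1−α)R = 1.520 kΩ above and αR = 6.040 kΩ below.
Lower section ‖ load = 5.479 kΩ.
V_wiper = 21.9 × 5.479/(1.520 + 5.479) = 17.1 V.

V ≈ 17.1 V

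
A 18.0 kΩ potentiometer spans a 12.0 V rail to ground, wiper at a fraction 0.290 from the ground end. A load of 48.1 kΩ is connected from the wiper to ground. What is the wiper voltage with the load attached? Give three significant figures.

V ≈ 3.23 V

The wiper splits the pot into (1−α)R = 12.78 kΩ above and αR = 5.220 kΩ below.
Lower section ‖ load = 4.709 kΩ.
V_wiper = 12.0 × 4.709/(12.78 + 4.709) = 3.23 V.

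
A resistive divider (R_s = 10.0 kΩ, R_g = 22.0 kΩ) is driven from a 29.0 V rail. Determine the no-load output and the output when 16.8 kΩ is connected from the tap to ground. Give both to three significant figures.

Open-circuit: V = 29.0 × 22.0/(10.0 + 22.0) = 19.9 V.
With the load, R_g becomes R_g‖R_L = 9.526 kΩ, so V = 29.0 × 9.526/19.53 = 14.1 V.

Unloaded: 19.9 V; loaded: 14.1 V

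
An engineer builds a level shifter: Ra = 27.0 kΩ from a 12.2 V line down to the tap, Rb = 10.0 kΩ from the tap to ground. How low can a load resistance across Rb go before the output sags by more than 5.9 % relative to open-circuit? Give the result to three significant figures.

Output resistance R_th = Ra‖Rb = (27.0 × 10.0)/37.00 = 7.297 kΩ.
The fractional drop is R_th/(R_th + R_L); requiring this ≤ 0.0590 gives R_L ≥ R_th(1/0.0590 − 1) = 7.297 × 15.95 = 116 kΩ.

R_L(min) ≈ 116 kΩ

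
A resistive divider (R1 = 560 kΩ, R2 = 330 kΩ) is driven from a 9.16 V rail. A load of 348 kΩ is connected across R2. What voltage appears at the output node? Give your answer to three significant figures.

The load sits in parallel with R2: R2‖R_L = (330 × 348) / (330 + 348) = 169.4 kΩ.
V_out = 9.16 × 169.4 / (560 + 169.4) = 9.16 × 169.4/729.4 = 2.13 V.

V_out ≈ 2.13 V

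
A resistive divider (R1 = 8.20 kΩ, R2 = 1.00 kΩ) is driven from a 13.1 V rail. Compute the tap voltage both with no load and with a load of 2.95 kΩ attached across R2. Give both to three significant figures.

Unloaded: 1.42 V; loaded: 1.09 V

Open-circuit: V = 13.1 × 1.00/(8.20 + 1.00) = 1.42 V.
With the load, R2 becomes R2‖R_L = 0.7468 kΩ, so V = 13.1 × 0.7468/8.947 = 1.09 V.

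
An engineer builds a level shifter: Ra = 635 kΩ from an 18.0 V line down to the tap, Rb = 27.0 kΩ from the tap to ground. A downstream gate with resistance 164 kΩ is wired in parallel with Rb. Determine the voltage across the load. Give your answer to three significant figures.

The load sits in parallel with Rb: Rb‖R_L = (27.0 × 164) / (27.0 + 164) = 23.18 kΩ.
V_out = 18.0 × 23.18 / (635 + 23.18) = 18.0 × 23.18/658.2 = 0.634 V.

V_out ≈ 0.634 V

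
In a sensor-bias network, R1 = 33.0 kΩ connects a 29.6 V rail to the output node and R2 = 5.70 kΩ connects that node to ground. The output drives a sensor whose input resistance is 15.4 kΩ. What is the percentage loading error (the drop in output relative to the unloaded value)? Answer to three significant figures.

24.0 %

The divider's output (Thévenin) resistance is R1‖R2 = 4.860 kΩ.
Fractional drop under load = R_th/(R_th + R_L) = 4.860 / (4.860 + 15.4) = 0.2399.
So the output falls by 24.0 %.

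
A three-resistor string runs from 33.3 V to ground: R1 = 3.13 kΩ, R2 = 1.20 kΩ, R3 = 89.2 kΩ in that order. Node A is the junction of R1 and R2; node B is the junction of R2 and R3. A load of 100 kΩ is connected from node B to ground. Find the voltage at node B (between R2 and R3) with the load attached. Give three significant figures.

V ≈ 30.5 V

At node B, R3 is in parallel with the load: R3‖R_L = 47.15 kΩ.
Below node A the resistance is R2 + (R3‖R_L) = 48.35 kΩ, so V_A = 33.3 × 48.35/51.48 = 31.28 V.
Then V_B = V_A × (R3‖R_L)/(R2 + R3‖R_L) = 31.28 × 47.15/48.35 = 30.5 V.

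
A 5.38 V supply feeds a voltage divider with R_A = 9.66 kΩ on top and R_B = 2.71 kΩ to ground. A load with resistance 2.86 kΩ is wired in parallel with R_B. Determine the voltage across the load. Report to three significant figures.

V_out ≈ 0.677 V

The load sits in parallel with R_B: R_B‖R_L = (2.71 × 2.86) / (2.71 + 2.86) = 1.391 kΩ.
V_out = 5.38 × 1.391 / (9.66 + 1.391) = 5.38 × 1.391/11.05 = 0.677 V.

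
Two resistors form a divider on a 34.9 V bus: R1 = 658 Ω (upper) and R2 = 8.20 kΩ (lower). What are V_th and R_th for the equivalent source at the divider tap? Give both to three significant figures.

V_th = 32.3 V, R_th = 609 Ω

V_th is the open-circuit tap voltage: 34.9 × 8200/(658 + 8200) = 32.3 V.
With the supply zeroed, R1 and R2 appear in parallel from the tap: R_th = R1‖R2 = (658 × 8200)/8858 = 609 Ω.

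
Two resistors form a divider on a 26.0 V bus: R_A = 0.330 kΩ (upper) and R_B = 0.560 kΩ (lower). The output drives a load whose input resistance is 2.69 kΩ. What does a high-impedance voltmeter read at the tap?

The load sits in parallel with R_B: R_B‖R_L = (560 × 2690) / (560 + 2690) = 463.5 Ω.
V_out = 26.0 × 463.5 / (330 + 463.5) = 26.0 × 463.5/793.5 = 15.2 V.
(Unloaded it would have been 16.4 V.)

V_out ≈ 15.2 V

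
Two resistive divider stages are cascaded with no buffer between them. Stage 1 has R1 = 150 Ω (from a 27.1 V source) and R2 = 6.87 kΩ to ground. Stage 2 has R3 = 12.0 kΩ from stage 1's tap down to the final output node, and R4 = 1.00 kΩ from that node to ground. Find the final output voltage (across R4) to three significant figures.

V_out ≈ 2.02 V

Stage 2 presents R3+R4 = 13000 Ω as a load on stage 1's tap.
Stage 1's lower leg becomes R2‖(R3+R4) = 4495 Ω, so V_mid = 27.1 × 4495/4645 = 26.22 V.
Stage 2 is itself unloaded: V_out = V_mid × R4/(R3+R4) = 26.22 × 1000/13000 = 2.02 V.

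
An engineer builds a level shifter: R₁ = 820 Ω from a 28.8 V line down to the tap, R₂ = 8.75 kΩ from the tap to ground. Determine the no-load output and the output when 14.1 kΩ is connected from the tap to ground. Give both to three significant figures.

Unloaded: 26.3 V; loaded: 25.0 V

Open-circuit: V = 28.8 × 8750/(820 + 8750) = 26.3 V.
With the load, R₂ becomes R₂‖R_L = 5399 Ω, so V = 28.8 × 5399/6219 = 25.0 V.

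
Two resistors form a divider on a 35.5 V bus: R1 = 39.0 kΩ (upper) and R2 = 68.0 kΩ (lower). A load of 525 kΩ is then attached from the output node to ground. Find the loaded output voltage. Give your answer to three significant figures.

The load sits in parallel with R2: R2‖R_L = (68.0 × 525) / (68.0 + 525) = 60.20 kΩ.
V_out = 35.5 × 60.20 / (39.0 + 60.20) = 35.5 × 60.20/99.20 = 21.5 V.
(Unloaded it would have been 22.6 V.)

V_out ≈ 21.5 V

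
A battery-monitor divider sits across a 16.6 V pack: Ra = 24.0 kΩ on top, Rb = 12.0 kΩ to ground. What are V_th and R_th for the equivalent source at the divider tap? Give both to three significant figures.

V_th = 5.53 V, R_th = 8.00 kΩ

V_th is the open-circuit tap voltage: 16.6 × 12.0/(24.0 + 12.0) = 5.53 V.
With the supply zeroed, Ra and Rb appear in parallel from the tap: R_th = Ra‖Rb = (24.0 × 12.0)/36.00 = 8.00 kΩ.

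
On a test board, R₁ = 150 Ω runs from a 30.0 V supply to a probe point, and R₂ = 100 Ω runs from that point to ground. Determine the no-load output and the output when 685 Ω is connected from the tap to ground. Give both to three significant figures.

Unloaded: 12.0 V; loaded: 11.0 V

Open-circuit: V = 30.0 × 100/(150 + 100) = 12.0 V.
With the load, R₂ becomes R₂‖R_L = 87.26 Ω, so V = 30.0 × 87.26/237.3 = 11.0 V.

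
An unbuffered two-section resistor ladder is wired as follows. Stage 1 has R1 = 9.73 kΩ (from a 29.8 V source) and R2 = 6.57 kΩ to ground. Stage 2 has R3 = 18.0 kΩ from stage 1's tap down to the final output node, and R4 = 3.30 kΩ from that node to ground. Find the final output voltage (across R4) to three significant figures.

V_out ≈ 1.57 V

Stage 2 presents R3+R4 = 21.30 kΩ as a load on stage 1's tap.
Stage 1's lower leg becomes R2‖(R3+R4) = 5.021 kΩ, so V_mid = 29.8 × 5.021/14.75 = 10.14 V.
Stage 2 is itself unloaded: V_out = V_mid × R4/(R3+R4) = 10.14 × 3.30/21.30 = 1.57 V.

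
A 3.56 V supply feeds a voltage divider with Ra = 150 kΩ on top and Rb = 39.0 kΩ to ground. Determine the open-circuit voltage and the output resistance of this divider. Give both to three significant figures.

V_th is the open-circuit tap voltage: 3.56 × 39.0/(150 + 39.0) = 0.735 V.
With the supply zeroed, Ra and Rb appear in parallel from the tap: R_th = Ra‖Rb = (150 × 39.0)/189.0 = 31.0 kΩ.

V_th = 0.735 V, R_th = 31.0 kΩ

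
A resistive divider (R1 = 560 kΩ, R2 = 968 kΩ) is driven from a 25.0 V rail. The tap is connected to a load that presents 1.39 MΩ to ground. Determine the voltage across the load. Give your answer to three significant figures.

V_out ≈ 12.6 V

The load sits in parallel with R2: R2‖R_L = (968 × 1390) / (968 + 1390) = 570.6 kΩ.
V_out = 25.0 × 570.6 / (560 + 570.6) = 25.0 × 570.6/1131 = 12.6 V.
(Unloaded it would have been 15.8 V.)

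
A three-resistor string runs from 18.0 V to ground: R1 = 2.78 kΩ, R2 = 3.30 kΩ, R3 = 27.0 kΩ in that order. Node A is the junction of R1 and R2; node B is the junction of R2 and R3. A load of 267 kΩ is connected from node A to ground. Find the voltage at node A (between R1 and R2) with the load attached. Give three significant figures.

Below node A the series string R2+R3 = 30.30 kΩ sits in parallel with the 267 kΩ load: 27.21 kΩ.
V_A = 18.0 × 27.21/(2.78 + 27.21) = 16.3 V.

V ≈ 16.3 V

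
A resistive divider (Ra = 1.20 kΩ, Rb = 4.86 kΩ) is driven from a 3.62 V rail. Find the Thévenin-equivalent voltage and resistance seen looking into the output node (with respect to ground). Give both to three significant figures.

V_th = 2.90 V, R_th = 962 Ω

V_th is the open-circuit tap voltage: 3.62 × 4.86/(1.20 + 4.86) = 2.90 V.
With the supply zeroed, Ra and Rb appear in parallel from the tap: R_th = Ra‖Rb = (1.20 × 4.86)/6.060 = 962 Ω.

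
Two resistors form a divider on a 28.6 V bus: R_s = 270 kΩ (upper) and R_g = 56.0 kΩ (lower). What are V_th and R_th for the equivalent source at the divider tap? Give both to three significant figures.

V_th = 4.91 V, R_th = 46.4 kΩ

V_th is the open-circuit tap voltage: 28.6 × 56.0/(270 + 56.0) = 4.91 V.
With the supply zeroed, R_s and R_g appear in parallel from the tap: R_th = R_s‖R_g = (270 × 56.0)/326.0 = 46.4 kΩ.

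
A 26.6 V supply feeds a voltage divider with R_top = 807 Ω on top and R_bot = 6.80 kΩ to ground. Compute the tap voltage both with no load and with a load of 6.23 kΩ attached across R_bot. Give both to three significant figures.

Open-circuit: V = 26.6 × 6800/(807 + 6800) = 23.8 V.
With the load, R_bot becomes R_bot‖R_L = 3251 Ω, so V = 26.6 × 3251/4058 = 21.3 V.

Unloaded: 23.8 V; loaded: 21.3 V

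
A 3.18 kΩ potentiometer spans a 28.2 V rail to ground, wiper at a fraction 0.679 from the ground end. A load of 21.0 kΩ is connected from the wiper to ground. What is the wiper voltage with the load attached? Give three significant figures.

V ≈ 18.5 V

The wiper splits the pot into (1−α)R = 1.021 kΩ above and αR = 2.159 kΩ below.
Lower section ‖ load = 1.958 kΩ.
V_wiper = 28.2 × 1.958/(1.021 + 1.958) = 18.5 V.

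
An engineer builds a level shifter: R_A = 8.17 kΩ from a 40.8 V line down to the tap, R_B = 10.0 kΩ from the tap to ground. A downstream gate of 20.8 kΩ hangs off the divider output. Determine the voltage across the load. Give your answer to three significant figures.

The load sits in parallel with R_B: R_B‖R_L = (10.0 × 20.8) / (10.0 + 20.8) = 6.753 kΩ.
V_out = 40.8 × 6.753 / (8.17 + 6.753) = 40.8 × 6.753/14.92 = 18.5 V.
(Unloaded it would have been 22.5 V.)

V_out ≈ 18.5 V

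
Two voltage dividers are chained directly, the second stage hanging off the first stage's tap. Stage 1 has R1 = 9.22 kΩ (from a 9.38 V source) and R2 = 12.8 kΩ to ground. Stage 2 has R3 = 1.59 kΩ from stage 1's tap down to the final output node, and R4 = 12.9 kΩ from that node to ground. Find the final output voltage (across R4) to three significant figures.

V_out ≈ 3.54 V

Stage 2 presents R3+R4 = 14.49 kΩ as a load on stage 1's tap.
Stage 1's lower leg becomes R2‖(R3+R4) = 6.796 kΩ, so V_mid = 9.38 × 6.796/16.02 = 3.980 V.
Stage 2 is itself unloaded: V_out = V_mid × R4/(R3+R4) = 3.980 × 12.9/14.49 = 3.54 V.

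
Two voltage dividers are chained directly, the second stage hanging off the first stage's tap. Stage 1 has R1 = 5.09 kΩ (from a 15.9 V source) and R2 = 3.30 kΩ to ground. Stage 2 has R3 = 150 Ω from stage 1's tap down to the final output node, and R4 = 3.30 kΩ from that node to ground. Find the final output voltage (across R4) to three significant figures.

V_out ≈ 3.79 V

Stage 2 presents R3+R4 = 3450 Ω as a load on stage 1's tap.
Stage 1's lower leg becomes R2‖(R3+R4) = 1687 Ω, so V_mid = 15.9 × 1687/6777 = 3.957 V.
Stage 2 is itself unloaded: V_out = V_mid × R4/(R3+R4) = 3.957 × 3300/3450 = 3.79 V.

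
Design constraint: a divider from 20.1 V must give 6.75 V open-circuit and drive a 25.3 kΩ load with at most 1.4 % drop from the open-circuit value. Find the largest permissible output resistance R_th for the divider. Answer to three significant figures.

R_th ≤ 359 Ω

Loading drop = R_th/(R_th + R_L) ≤ 0.0140, so R_th ≤ R_L · ε/(1−ε) = 25.3 kΩ × 0.0140/0.9860 = 359 Ω.
(Any R1, R2 with R2/(R1+R2) = 0.336 and R1‖R2 ≤ 359 Ω will meet the spec.)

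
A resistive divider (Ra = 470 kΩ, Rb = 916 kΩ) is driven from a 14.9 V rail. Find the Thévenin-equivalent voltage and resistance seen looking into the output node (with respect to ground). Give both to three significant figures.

V_th = 9.85 V, R_th = 311 kΩ

V_th is the open-circuit tap voltage: 14.9 × 916/(470 + 916) = 9.85 V.
With the supply zeroed, Ra and Rb appear in parallel from the tap: R_th = Ra‖Rb = (470 × 916)/1386 = 311 kΩ.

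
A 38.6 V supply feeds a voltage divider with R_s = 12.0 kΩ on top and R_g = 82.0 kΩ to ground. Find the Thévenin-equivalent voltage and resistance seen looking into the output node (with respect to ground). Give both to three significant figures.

V_th = 33.7 V, R_th = 10.5 kΩ

V_th is the open-circuit tap voltage: 38.6 × 82.0/(12.0 + 82.0) = 33.7 V.
With the supply zeroed, R_s and R_g appear in parallel from the tap: R_th = R_s‖R_g = (12.0 × 82.0)/94.00 = 10.5 kΩ.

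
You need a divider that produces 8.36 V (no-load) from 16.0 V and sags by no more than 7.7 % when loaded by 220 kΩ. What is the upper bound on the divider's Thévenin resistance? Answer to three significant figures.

R_th ≤ 18.4 kΩ

Loading drop = R_th/(R_th + R_L) ≤ 0.0770, so R_th ≤ R_L · ε/(1−ε) = 220 kΩ × 0.0770/0.9230 = 18.4 kΩ.
(Any R1, R2 with R2/(R1+R2) = 0.522 and R1‖R2 ≤ 18.4 kΩ will meet the spec.)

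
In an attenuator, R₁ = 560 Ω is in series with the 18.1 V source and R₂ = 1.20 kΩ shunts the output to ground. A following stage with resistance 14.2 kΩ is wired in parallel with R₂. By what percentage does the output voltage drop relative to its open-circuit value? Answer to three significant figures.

The divider's output (Thévenin) resistance is R₁‖R₂ = 381.8 Ω.
Fractional drop under load = R_th/(R_th + R_L) = 381.8 / (381.8 + 14200) = 0.02618.
So the output falls by 2.62 %.

2.62 %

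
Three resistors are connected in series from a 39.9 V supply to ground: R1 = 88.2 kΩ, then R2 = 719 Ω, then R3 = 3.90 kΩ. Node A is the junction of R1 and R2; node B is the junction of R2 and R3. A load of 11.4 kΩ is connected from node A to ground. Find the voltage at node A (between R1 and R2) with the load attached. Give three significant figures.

V ≈ 1.43 V

Below node A the series string R2+R3 = 4619 Ω sits in parallel with the 11400 Ω load: 3287 Ω.
V_A = 39.9 × 3287/(88200 + 3287) = 1.43 V.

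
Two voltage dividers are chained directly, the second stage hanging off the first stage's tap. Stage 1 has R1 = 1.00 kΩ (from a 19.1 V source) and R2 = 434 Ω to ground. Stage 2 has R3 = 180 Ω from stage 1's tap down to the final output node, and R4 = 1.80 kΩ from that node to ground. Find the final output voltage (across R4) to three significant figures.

V_out ≈ 4.56 V

Stage 2 presents R3+R4 = 1980 Ω as a load on stage 1's tap.
Stage 1's lower leg becomes R2‖(R3+R4) = 356.0 Ω, so V_mid = 19.1 × 356.0/1356 = 5.014 V.
Stage 2 is itself unloaded: V_out = V_mid × R4/(R3+R4) = 5.014 × 1800/1980 = 4.56 V.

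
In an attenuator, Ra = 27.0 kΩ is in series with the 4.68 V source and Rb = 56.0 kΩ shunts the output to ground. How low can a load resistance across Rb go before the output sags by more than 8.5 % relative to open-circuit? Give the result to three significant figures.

Output resistance R_th = Ra‖Rb = (27.0 × 56.0)/83.00 = 18.22 kΩ.
The fractional drop is R_th/(R_th + R_L); requiring this ≤ 0.0850 gives R_L ≥ R_th(1/0.0850 − 1) = 18.22 × 10.76 = 196 kΩ.

R_L(min) ≈ 196 kΩ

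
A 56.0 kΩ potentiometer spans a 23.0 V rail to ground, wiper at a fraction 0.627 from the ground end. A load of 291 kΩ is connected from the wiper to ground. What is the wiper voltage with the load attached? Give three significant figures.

The wiper splits the pot into (1−α)R = 20.89 kΩ above and αR = 35.11 kΩ below.
Lower section ‖ load = 31.33 kΩ.
V_wiper = 23.0 × 31.33/(20.89 + 31.33) = 13.8 V.

V ≈ 13.8 V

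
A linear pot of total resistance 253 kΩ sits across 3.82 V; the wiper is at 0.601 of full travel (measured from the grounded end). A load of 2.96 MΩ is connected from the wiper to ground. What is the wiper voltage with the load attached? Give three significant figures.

The wiper splits the pot into (1−α)R = 100.9 kΩ above and αR = 152.1 kΩ below.
Lower section ‖ load = 144.6 kΩ.
V_wiper = 3.82 × 144.6/(100.9 + 144.6) = 2.25 V.

V ≈ 2.25 V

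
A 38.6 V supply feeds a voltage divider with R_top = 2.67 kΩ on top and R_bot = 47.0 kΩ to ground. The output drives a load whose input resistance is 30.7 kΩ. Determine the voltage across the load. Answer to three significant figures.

V_out ≈ 33.7 V

The load sits in parallel with R_bot: R_bot‖R_L = (47.0 × 30.7) / (47.0 + 30.7) = 18.57 kΩ.
V_out = 38.6 × 18.57 / (2.67 + 18.57) = 38.6 × 18.57/21.24 = 33.7 V.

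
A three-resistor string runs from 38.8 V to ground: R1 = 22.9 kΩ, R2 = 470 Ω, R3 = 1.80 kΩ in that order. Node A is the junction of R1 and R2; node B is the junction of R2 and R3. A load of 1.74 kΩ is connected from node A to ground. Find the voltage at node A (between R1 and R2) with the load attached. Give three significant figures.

V ≈ 1.60 V

Below node A the series string R2+R3 = 2270 Ω sits in parallel with the 1740 Ω load: 985.0 Ω.
V_A = 38.8 × 985.0/(22900 + 985.0) = 1.60 V.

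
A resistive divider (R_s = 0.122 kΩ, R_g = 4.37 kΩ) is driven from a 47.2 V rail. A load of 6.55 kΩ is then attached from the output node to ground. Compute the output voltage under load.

The load sits in parallel with R_g: R_g‖R_L = (4370 × 6550) / (4370 + 6550) = 2621 Ω.
V_out = 47.2 × 2621 / (122 + 2621) = 47.2 × 2621/2743 = 45.1 V.

V_out ≈ 45.1 V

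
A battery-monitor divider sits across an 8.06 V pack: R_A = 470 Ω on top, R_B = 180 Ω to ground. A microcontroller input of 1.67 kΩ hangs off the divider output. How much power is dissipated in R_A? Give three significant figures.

P ≈ 76.3 mW

Total resistance from the source is R_A + (R_B‖R_L) = 632.5 Ω, so I = 8.06/632.5 Ω = 12.74 mA.
P = I²·R_A = (12.74 mA)² × 470 Ω = 76.3 mW.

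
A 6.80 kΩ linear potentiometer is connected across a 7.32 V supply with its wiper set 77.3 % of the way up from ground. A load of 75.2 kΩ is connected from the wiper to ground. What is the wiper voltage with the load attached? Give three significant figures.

The wiper splits the pot into (1−α)R = 1.544 kΩ above and αR = 5.256 kΩ below.
Lower section ‖ load = 4.913 kΩ.
V_wiper = 7.32 × 4.913/(1.544 + 4.913) = 5.57 V.

V ≈ 5.57 V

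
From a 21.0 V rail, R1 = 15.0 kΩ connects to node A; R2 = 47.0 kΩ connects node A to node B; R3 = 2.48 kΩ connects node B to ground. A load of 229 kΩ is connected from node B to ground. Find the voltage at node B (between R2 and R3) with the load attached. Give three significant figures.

V ≈ 0.799 V

At node B, R3 is in parallel with the load: R3‖R_L = 2.453 kΩ.
Below node A the resistance is R2 + (R3‖R_L) = 49.45 kΩ, so V_A = 21.0 × 49.45/64.45 = 16.11 V.
Then V_B = V_A × (R3‖R_L)/(R2 + R3‖R_L) = 16.11 × 2.453/49.45 = 0.799 V.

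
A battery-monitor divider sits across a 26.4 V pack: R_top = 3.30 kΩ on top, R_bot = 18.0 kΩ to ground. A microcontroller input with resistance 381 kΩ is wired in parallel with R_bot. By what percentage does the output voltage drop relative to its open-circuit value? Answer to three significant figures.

0.727 %

The divider's output (Thévenin) resistance is R_top‖R_bot = 2.789 kΩ.
Fractional drop under load = R_th/(R_th + R_L) = 2.789 / (2.789 + 381) = 0.007266.
So the output falls by 0.727 %.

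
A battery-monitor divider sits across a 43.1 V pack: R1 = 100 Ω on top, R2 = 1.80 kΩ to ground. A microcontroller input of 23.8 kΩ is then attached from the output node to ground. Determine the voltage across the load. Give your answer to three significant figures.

The load sits in parallel with R2: R2‖R_L = (1800 × 23800) / (1800 + 23800) = 1673 Ω.
V_out = 43.1 × 1673 / (100 + 1673) = 43.1 × 1673/1773 = 40.7 V.

V_out ≈ 40.7 V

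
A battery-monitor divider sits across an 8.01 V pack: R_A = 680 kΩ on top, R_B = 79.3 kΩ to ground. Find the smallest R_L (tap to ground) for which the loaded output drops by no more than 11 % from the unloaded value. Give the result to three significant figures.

R_L(min) ≈ 575 kΩ

Output resistance R_th = R_A‖R_B = (680 × 79.3)/759.3 = 71.02 kΩ.
The fractional drop is R_th/(R_th + R_L); requiring this ≤ 0.110 gives R_L ≥ R_th(1/0.110 − 1) = 71.02 × 8.091 = 575 kΩ.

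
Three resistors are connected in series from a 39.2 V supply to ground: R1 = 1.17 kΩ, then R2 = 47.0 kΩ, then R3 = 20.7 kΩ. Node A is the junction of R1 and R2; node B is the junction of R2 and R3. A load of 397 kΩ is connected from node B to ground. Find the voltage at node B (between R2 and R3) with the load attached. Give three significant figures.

At node B, R3 is in parallel with the load: R3‖R_L = 19.67 kΩ.
Below node A the resistance is R2 + (R3‖R_L) = 66.67 kΩ, so V_A = 39.2 × 66.67/67.84 = 38.52 V.
Then V_B = V_A × (R3‖R_L)/(R2 + R3‖R_L) = 38.52 × 19.67/66.67 = 11.4 V.

V ≈ 11.4 V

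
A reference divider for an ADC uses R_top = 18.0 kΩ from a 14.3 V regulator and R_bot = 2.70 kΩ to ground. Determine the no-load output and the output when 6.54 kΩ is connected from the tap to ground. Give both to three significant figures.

Open-circuit: V = 14.3 × 2.70/(18.0 + 2.70) = 1.87 V.
With the load, R_bot becomes R_bot‖R_L = 1.911 kΩ, so V = 14.3 × 1.911/19.91 = 1.37 V.

Unloaded: 1.87 V; loaded: 1.37 V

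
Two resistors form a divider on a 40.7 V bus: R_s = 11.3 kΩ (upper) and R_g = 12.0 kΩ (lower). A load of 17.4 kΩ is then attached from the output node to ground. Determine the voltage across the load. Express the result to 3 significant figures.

V_out ≈ 15.7 V

The load sits in parallel with R_g: R_g‖R_L = (12.0 × 17.4) / (12.0 + 17.4) = 7.102 kΩ.
V_out = 40.7 × 7.102 / (11.3 + 7.102) = 40.7 × 7.102/18.40 = 15.7 V.
(Unloaded it would have been 21.0 V.)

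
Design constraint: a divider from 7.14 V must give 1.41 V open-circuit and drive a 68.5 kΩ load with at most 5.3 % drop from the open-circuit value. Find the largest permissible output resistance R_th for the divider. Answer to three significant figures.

Loading drop = R_th/(R_th + R_L) ≤ 0.0530, so R_th ≤ R_L · ε/(1−ε) = 68.5 kΩ × 0.0530/0.9470 = 3.83 kΩ.
(Any R1, R2 with R2/(R1+R2) = 0.197 and R1‖R2 ≤ 3.83 kΩ will meet the spec.)

R_th ≤ 3.83 kΩ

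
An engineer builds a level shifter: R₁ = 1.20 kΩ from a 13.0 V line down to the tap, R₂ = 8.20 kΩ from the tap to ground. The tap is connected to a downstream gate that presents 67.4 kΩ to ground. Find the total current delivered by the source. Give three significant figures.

I ≈ 1.53 mA

R₂‖R_L = 7.311 kΩ, so the source sees R₁ + R₂‖R_L = 8.511 kΩ.
I = 13.0 V / 8.511 kΩ = 1.53 mA.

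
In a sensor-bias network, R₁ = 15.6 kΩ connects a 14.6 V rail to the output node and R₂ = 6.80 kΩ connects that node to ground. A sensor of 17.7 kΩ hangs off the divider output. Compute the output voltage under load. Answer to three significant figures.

V_out ≈ 3.50 V

The load sits in parallel with R₂: R₂‖R_L = (6.80 × 17.7) / (6.80 + 17.7) = 4.913 kΩ.
V_out = 14.6 × 4.913 / (15.6 + 4.913) = 14.6 × 4.913/20.51 = 3.50 V.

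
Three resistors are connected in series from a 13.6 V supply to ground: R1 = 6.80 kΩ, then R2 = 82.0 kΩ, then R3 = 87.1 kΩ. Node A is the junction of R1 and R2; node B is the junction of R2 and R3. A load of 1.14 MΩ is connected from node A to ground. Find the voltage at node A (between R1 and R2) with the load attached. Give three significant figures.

Below node A the series string R2+R3 = 169.1 kΩ sits in parallel with the 1140 kΩ load: 147.3 kΩ.
V_A = 13.6 × 147.3/(6.80 + 147.3) = 13.0 V.

V ≈ 13.0 V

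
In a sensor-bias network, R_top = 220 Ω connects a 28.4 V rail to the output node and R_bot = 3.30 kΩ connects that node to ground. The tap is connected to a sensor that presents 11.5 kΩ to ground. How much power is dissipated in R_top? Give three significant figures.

P ≈ 22.9 mW

Total resistance from the source is R_top + (R_bot‖R_L) = 2784 Ω, so I = 28.4/2784 Ω = 10.20 mA.
P = I²·R_top = (10.20 mA)² × 220 Ω = 22.9 mW.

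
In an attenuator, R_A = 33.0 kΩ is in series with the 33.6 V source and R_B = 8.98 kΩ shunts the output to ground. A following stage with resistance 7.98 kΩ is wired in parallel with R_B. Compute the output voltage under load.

The load sits in parallel with R_B: R_B‖R_L = (8.98 × 7.98) / (8.98 + 7.98) = 4.225 kΩ.
V_out = 33.6 × 4.225 / (33.0 + 4.225) = 33.6 × 4.225/37.23 = 3.81 V.
(Unloaded it would have been 7.19 V.)

V_out ≈ 3.81 V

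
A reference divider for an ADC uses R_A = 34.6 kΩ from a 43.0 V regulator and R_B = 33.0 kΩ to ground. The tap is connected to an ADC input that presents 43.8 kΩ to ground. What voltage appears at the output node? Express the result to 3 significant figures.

The load sits in parallel with R_B: R_B‖R_L = (33.0 × 43.8) / (33.0 + 43.8) = 18.82 kΩ.
V_out = 43.0 × 18.82 / (34.6 + 18.82) = 43.0 × 18.82/53.42 = 15.1 V.
(Unloaded it would have been 21.0 V.)

V_out ≈ 15.1 V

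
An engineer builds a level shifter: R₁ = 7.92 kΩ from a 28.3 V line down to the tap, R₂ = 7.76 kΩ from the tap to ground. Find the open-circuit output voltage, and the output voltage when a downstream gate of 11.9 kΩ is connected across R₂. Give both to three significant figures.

Unloaded: 14.0 V; loaded: 10.5 V

Open-circuit: V = 28.3 × 7.76/(7.92 + 7.76) = 14.0 V.
With the load, R₂ becomes R₂‖R_L = 4.697 kΩ, so V = 28.3 × 4.697/12.62 = 10.5 V.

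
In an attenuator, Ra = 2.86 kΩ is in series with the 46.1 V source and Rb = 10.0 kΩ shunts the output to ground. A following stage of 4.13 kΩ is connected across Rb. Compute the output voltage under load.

V_out ≈ 23.3 V

The load sits in parallel with Rb: Rb‖R_L = (10.0 × 4.13) / (10.0 + 4.13) = 2.923 kΩ.
V_out = 46.1 × 2.923 / (2.86 + 2.923) = 46.1 × 2.923/5.783 = 23.3 V.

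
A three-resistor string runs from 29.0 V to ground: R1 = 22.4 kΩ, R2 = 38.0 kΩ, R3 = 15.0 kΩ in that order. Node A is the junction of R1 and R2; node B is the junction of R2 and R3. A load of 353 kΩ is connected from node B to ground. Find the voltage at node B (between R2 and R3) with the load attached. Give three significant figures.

V ≈ 5.58 V

At node B, R3 is in parallel with the load: R3‖R_L = 14.39 kΩ.
Below node A the resistance is R2 + (R3‖R_L) = 52.39 kΩ, so V_A = 29.0 × 52.39/74.79 = 20.31 V.
Then V_B = V_A × (R3‖R_L)/(R2 + R3‖R_L) = 20.31 × 14.39/52.39 = 5.58 V.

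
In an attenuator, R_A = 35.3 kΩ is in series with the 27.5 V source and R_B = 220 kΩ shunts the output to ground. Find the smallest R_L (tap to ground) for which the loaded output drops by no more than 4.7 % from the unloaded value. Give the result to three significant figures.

Output resistance R_th = R_A‖R_B = (35.3 × 220)/255.3 = 30.42 kΩ.
The fractional drop is R_th/(R_th + R_L); requiring this ≤ 0.0470 gives R_L ≥ R_th(1/0.0470 − 1) = 30.42 × 20.28 = 617 kΩ.

R_L(min) ≈ 617 kΩ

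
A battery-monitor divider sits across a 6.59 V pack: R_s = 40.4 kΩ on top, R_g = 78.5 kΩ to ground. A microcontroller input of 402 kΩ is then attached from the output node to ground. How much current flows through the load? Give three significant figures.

I_L ≈ 0.0101 mA

R_g‖R_L = 65.68 kΩ; V_out = 6.59 × 65.68/106.1 = 4.080 V.
I_L = V_out / R_L = 4.080 / 402 kΩ = 0.0101 mA.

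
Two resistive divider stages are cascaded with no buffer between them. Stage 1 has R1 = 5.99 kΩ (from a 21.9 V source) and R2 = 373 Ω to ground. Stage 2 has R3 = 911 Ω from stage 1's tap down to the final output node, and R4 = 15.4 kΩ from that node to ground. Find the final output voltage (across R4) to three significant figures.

V_out ≈ 1.19 V

Stage 2 presents R3+R4 = 16310 Ω as a load on stage 1's tap.
Stage 1's lower leg becomes R2‖(R3+R4) = 364.7 Ω, so V_mid = 21.9 × 364.7/6355 = 1.257 V.
Stage 2 is itself unloaded: V_out = V_mid × R4/(R3+R4) = 1.257 × 15400/16310 = 1.19 V.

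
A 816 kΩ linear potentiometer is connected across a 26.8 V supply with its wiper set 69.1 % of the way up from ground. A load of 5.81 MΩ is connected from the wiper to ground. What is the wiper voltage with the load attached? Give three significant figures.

V ≈ 18.0 V

The wiper splits the pot into (1−α)R = 252.1 kΩ above and αR = 563.9 kΩ below.
Lower section ‖ load = 514.0 kΩ.
V_wiper = 26.8 × 514.0/(252.1 + 514.0) = 18.0 V.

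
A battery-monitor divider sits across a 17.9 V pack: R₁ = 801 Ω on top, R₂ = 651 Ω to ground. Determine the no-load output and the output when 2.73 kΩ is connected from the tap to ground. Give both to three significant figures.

Open-circuit: V = 17.9 × 651/(801 + 651) = 8.03 V.
With the load, R₂ becomes R₂‖R_L = 525.7 Ω, so V = 17.9 × 525.7/1327 = 7.09 V.

Unloaded: 8.03 V; loaded: 7.09 V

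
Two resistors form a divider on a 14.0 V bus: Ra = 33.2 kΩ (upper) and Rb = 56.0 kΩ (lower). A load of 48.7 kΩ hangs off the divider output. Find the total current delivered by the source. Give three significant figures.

I ≈ 0.236 mA

Rb‖R_L = 26.05 kΩ, so the source sees Ra + Rb‖R_L = 59.25 kΩ.
I = 14.0 V / 59.25 kΩ = 0.236 mA.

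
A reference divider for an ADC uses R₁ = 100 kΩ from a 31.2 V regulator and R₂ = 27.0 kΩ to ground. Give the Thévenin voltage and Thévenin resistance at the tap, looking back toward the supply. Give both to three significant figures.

V_th = 6.63 V, R_th = 21.3 kΩ

V_th is the open-circuit tap voltage: 31.2 × 27.0/(100 + 27.0) = 6.63 V.
With the supply zeroed, R₁ and R₂ appear in parallel from the tap: R_th = R₁‖R₂ = (100 × 27.0)/127.0 = 21.3 kΩ.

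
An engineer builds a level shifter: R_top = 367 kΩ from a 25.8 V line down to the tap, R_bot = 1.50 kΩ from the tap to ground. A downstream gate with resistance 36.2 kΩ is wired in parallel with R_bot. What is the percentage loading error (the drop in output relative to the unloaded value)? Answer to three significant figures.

3.96 %

The divider's output (Thévenin) resistance is R_top‖R_bot = 1.494 kΩ.
Fractional drop under load = R_th/(R_th + R_L) = 1.494 / (1.494 + 36.2) = 0.03963.
So the output falls by 3.96 %.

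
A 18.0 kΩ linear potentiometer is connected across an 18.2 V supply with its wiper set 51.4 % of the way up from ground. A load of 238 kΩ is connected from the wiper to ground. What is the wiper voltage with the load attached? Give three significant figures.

The wiper splits the pot into (1−α)R = 8.748 kΩ above and αR = 9.252 kΩ below.
Lower section ‖ load = 8.906 kΩ.
V_wiper = 18.2 × 8.906/(8.748 + 8.906) = 9.18 V.

V ≈ 9.18 V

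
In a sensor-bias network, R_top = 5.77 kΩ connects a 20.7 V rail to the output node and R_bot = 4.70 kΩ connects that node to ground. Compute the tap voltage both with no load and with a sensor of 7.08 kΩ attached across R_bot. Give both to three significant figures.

Open-circuit: V = 20.7 × 4.70/(5.77 + 4.70) = 9.29 V.
With the load, R_bot becomes R_bot‖R_L = 2.825 kΩ, so V = 20.7 × 2.825/8.595 = 6.80 V.

Unloaded: 9.29 V; loaded: 6.80 V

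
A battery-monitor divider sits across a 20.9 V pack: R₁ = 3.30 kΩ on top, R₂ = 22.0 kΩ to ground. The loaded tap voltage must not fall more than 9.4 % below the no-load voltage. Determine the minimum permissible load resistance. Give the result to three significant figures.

Output resistance R_th = R₁‖R₂ = (3.30 × 22.0)/25.30 = 2.870 kΩ.
The fractional drop is R_th/(R_th + R_L); requiring this ≤ 0.0940 gives R_L ≥ R_th(1/0.0940 − 1) = 2.870 × 9.638 = 27.7 kΩ.

R_L(min) ≈ 27.7 kΩ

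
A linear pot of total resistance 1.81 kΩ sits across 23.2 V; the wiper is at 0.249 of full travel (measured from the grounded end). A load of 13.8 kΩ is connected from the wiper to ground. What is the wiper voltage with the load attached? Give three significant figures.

The wiper splits the pot into (1−α)R = 1359 Ω above and αR = 450.7 Ω below.
Lower section ‖ load = 436.4 Ω.
V_wiper = 23.2 × 436.4/(1359 + 436.4) = 5.64 V.

V ≈ 5.64 V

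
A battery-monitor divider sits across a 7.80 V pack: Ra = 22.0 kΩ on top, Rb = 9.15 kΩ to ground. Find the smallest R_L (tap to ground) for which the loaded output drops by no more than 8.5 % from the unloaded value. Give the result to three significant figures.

Output resistance R_th = Ra‖Rb = (22.0 × 9.15)/31.15 = 6.462 kΩ.
The fractional drop is R_th/(R_th + R_L); requiring this ≤ 0.0850 gives R_L ≥ R_th(1/0.0850 − 1) = 6.462 × 10.76 = 69.6 kΩ.

R_L(min) ≈ 69.6 kΩ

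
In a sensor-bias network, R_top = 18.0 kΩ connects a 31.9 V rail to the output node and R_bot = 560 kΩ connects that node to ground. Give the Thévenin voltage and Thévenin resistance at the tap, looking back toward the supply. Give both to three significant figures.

V_th = 30.9 V, R_th = 17.4 kΩ

V_th is the open-circuit tap voltage: 31.9 × 560/(18.0 + 560) = 30.9 V.
With the supply zeroed, R_top and R_bot appear in parallel from the tap: R_th = R_top‖R_bot = (18.0 × 560)/578.0 = 17.4 kΩ.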